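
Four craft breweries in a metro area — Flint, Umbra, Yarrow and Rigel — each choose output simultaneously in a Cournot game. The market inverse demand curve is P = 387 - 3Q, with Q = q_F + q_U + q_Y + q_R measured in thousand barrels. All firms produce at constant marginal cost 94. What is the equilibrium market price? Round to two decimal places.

152.60

Each firm earns π_i = (387 - 3Q)q_i - 94q_i.
First-order condition (treating rivals' output as given): 293 - 6q_i - 3·Σ_{j≠i} q_j = 0.
By symmetry each firm produces the same amount; substituting Σ_{j≠i} q_j = 3q_i yields q_i = 293/15.
Total output Q = 1172/15, so price P = 387 - 3·(1172/15) = 763/5.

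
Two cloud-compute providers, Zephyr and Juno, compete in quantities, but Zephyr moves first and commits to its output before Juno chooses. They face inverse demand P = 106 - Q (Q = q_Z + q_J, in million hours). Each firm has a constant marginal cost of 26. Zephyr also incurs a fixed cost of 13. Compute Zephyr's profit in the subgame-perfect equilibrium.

The follower Juno best-responds to any q_Z: π_J = (106 - Q)q_J - 26q_J.
Follower FOC: 80 - q_Z - 2q_J = 0, so q_J(q_Z) = (80 - q_Z)/2.
The leader anticipates this reaction. Substituting into P = 106 - Q gives P = 66 - (1/2)q_Z, so π_Z = (66 - (1/2)q_Z)q_Z - 26q_Z.
Leader FOC: 40 - q_Z = 0, so q_Z = 40.
Then q_J = (80 - 40)/2 = 20.
Price P = 106 - 60 = 46.
Zephyr's profit: (46 - 26)·40 - 13 = 787.

787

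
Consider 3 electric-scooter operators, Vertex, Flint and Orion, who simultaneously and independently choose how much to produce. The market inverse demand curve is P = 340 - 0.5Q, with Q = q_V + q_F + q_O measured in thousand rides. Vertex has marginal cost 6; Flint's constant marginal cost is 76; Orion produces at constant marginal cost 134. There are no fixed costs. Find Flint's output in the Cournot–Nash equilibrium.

Vertex's profit: π_V = (340 - 0.5Q)q_V - (6q_V). Setting ∂π_V/∂q_V = 0: 334 - q_V - (1/2)(q_F + q_O) = 0.
Flint's first-order condition: 264 - q_F - (1/2)(q_V + q_O) = 0.
Orion's profit: π_O = (340 - 0.5Q)q_O - (134q_O). Setting ∂π_O/∂q_O = 0: 206 - q_O - (1/2)(q_V + q_F) = 0.
Adding the 3 conditions: 804 − Q − Q = 0, i.e. Q = 402.
Back-substituting: q_V = (334 − 201)/(1/2) = 266, q_F = (264 − 201)/(1/2) = 126, q_O = (206 − 201)/(1/2) = 10.

126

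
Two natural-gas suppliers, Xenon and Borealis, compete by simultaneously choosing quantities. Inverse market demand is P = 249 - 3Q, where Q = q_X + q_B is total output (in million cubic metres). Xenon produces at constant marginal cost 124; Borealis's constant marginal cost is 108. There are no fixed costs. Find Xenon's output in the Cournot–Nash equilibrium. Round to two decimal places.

12.11

Xenon's profit: π_X = (249 - 3Q)q_X - (124q_X). Setting ∂π_X/∂q_X = 0: 125 - 6q_X - 3(q_B) = 0.
Borealis's first-order condition: 141 - 6q_B - 3(q_X) = 0.
So q_X = (125 - 3q_B)/6 and q_B = (141 - 3q_X)/6.
Solving the pair: q_X = 109/9, q_B = 157/9.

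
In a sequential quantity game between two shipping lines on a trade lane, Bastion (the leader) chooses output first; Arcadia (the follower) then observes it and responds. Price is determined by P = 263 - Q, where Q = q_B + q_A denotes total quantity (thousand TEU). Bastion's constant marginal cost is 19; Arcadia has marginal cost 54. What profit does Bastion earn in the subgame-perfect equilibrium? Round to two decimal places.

The follower Arcadia best-responds to any q_B: π_A = (263 - Q)q_A - 54q_A.
Follower FOC: 209 - q_B - 2q_A = 0, so q_A(q_B) = (209 - q_B)/2.
Bastion substitutes q_A(q_B) into its own profit: π_B = q_B(263 - q_B - (209 - q_B)/2) - 19q_B = (317/2 - (1/2)q_B)q_B - 19q_B.
Maximising: ∂π_B/∂q_B = 279/2 - q_B = 0, giving q_B = 279/2.
Then q_A = (209 - 279/2)/2 = 139/4.
Price P = 263 - 697/4 = 355/4.
Bastion's profit: (355/4 - 19)·(279/2) = 9730.1250.

9730.13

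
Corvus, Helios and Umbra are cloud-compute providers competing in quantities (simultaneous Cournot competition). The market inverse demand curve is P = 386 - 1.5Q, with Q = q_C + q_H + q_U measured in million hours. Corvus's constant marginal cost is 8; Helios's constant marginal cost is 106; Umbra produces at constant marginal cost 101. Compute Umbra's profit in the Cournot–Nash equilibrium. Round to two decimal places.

1617.04

Corvus's profit: π_C = (386 - 1.5Q)q_C - (8q_C). Setting ∂π_C/∂q_C = 0: 378 - 3q_C - (3/2)(q_H + q_U) = 0.
Helios's first-order condition: 280 - 3q_H - (3/2)(q_C + q_U) = 0.
Umbra's profit: π_U = (386 - 1.5Q)q_U - (101q_U). Setting ∂π_U/∂q_U = 0: 285 - 3q_U - (3/2)(q_C + q_H) = 0.
Adding the 3 conditions: 943 − 3Q − 3Q = 0, i.e. Q = 943/6.
Back-substituting: q_C = (378 − 943/4)/(3/2) = 569/6, q_H = (280 − 943/4)/(3/2) = 59/2, q_U = (285 − 943/4)/(3/2) = 197/6.
Price P = 386 - (3/2)·(943/6) = 601/4.
Umbra's profit: (601/4 - 101)·(197/6) = 1617.0417.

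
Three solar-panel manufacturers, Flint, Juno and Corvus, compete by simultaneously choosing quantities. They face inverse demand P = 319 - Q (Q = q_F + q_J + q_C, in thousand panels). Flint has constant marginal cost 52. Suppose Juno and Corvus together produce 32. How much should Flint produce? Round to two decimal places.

With rivals' combined output fixed at 32, Flint's profit is π_F = (319 - 32 - q_F)q_F - (52q_F) = (287 - q_F)q_F - (52q_F).
∂π_F/∂q_F = 235 - 2q_F = 0, so q_F = 235/2.

117.50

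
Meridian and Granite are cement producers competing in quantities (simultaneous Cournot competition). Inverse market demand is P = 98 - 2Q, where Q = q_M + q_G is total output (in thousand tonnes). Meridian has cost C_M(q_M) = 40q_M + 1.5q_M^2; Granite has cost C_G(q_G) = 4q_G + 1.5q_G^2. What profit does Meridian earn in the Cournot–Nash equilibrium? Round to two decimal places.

82.14

Meridian's profit: π_M = (98 - 2Q)q_M - (40q_M + (3/2)q_M²). Setting ∂π_M/∂q_M = 0: 58 - 7q_M - 2(q_G) = 0.
Granite's first-order condition: 94 - 7q_G - 2(q_M) = 0.
Rearranging gives the reaction functions q_M = (58 - 2q_G)/7 and q_G = (94 - 2q_M)/7.
Solving the pair: q_M = 218/45, q_G = 542/45.
Price P = 98 - 2·(152/9) = 578/9.
Meridian's profit: (578/9)·(218/45) - 40·(218/45) - (3/2)(218/45)² = 82.1402.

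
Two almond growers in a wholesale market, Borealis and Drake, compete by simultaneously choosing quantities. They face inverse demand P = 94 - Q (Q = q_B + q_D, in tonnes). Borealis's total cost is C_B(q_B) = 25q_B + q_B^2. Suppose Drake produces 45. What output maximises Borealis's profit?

With the rival's output fixed at 45, Borealis's profit is π_B = (94 - 45 - q_B)q_B - (25q_B + q_B²) = (49 - q_B)q_B - (25q_B + q_B²).
∂π_B/∂q_B = 24 - 4q_B = 0, so q_B = 6.

6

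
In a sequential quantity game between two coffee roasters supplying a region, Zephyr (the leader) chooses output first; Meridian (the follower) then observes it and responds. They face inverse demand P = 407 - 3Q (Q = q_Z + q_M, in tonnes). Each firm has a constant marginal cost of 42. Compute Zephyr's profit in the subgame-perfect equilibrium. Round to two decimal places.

5551.04

The follower Meridian best-responds to any q_Z: π_M = (407 - 3Q)q_M - 42q_M.
∂π_M/∂q_M = 365 - 3q_Z - 6q_M = 0 gives the reaction function q_M = (365 - 3q_Z)/6.
Zephyr substitutes q_M(q_Z) into its own profit: π_Z = q_Z(407 - 3q_Z - (365 - 3q_Z)/2) - 42q_Z = (449/2 - (3/2)q_Z)q_Z - 42q_Z.
Leader FOC: 365/2 - 3q_Z = 0, so q_Z = 365/6.
Then q_M = (365 - 3·(365/6))/6 = 365/12.
Price P = 407 - 3·(365/4) = 533/4.
Zephyr's profit: (533/4 - 42)·(365/6) = 5551.0417.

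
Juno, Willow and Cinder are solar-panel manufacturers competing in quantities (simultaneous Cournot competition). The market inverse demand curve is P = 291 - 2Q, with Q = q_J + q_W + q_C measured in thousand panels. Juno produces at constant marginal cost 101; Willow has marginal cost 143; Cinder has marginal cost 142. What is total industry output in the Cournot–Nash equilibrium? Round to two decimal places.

60.88

Juno's profit: π_J = (291 - 2Q)q_J - (101q_J). Setting ∂π_J/∂q_J = 0: 190 - 4q_J - 2(q_W + q_C) = 0.
Willow's profit: π_W = (291 - 2Q)q_W - (143q_W). Setting ∂π_W/∂q_W = 0: 148 - 4q_W - 2(q_J + q_C) = 0.
Cinder's first-order condition: 149 - 4q_C - 2(q_J + q_W) = 0.
Summing all 3 equations gives 487 − 8Q = 0, hence Q = 487/8.
Back-substituting: q_J = (190 − 487/4)/2 = 273/8, q_W = (148 − 487/4)/2 = 105/8, q_C = (149 − 487/4)/2 = 109/8.
Total output Q = 273/8 + 105/8 + 109/8 = 487/8.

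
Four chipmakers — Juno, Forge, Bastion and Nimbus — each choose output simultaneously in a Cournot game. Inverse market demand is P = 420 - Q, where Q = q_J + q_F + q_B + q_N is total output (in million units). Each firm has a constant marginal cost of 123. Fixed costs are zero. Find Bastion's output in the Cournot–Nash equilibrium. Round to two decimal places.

A representative firm's profit is π_i = q_i(420 - Q) - 123q_i.
First-order condition (treating rivals' output as given): 297 - 2q_i - Σ_{j≠i} q_j = 0.
By symmetry each firm produces the same amount; substituting Σ_{j≠i} q_j = 3q_i yields q_i = 297/5.

59.40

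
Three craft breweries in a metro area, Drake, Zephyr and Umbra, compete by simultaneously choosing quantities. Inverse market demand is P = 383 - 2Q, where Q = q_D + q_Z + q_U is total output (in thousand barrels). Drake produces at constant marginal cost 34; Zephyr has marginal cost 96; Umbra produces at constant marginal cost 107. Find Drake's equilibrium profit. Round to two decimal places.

Drake's profit: π_D = (383 - 2Q)q_D - (34q_D). Setting ∂π_D/∂q_D = 0: 349 - 4q_D - 2(q_Z + q_U) = 0.
Zephyr's profit: π_Z = (383 - 2Q)q_Z - (96q_Z). Setting ∂π_Z/∂q_Z = 0: 287 - 4q_Z - 2(q_D + q_U) = 0.
Umbra's first-order condition: 276 - 4q_U - 2(q_D + q_Z) = 0.
Adding the 3 conditions: 912 − 4Q − 4Q = 0, i.e. Q = 114.
Back-substituting: q_D = (349 − 228)/2 = 121/2, q_Z = (287 − 228)/2 = 59/2, q_U = (276 − 228)/2 = 24.
Price P = 383 - 2·114 = 155.
Drake's profit: (155 - 34)·(121/2) = 7320.5000.

7320.50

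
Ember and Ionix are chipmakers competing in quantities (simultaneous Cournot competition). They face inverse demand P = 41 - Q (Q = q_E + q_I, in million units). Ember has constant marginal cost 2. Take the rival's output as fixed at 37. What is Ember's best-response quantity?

With the rival's output fixed at 37, Ember's profit is π_E = (41 - 37 - q_E)q_E - (2q_E) = (4 - q_E)q_E - (2q_E).
∂π_E/∂q_E = 2 - 2q_E = 0, so q_E = 1.

1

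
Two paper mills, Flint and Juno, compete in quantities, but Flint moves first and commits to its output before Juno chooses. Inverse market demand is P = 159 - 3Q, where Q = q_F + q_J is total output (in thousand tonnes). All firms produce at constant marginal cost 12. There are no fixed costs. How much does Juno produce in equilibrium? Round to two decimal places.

The follower Juno best-responds to any q_F: π_J = (159 - 3Q)q_J - 12q_J.
∂π_J/∂q_J = 147 - 3q_F - 6q_J = 0 gives the reaction function q_J = (147 - 3q_F)/6.
The leader anticipates this reaction. Substituting into P = 159 - 3Q gives P = 171/2 - (3/2)q_F, so π_F = (171/2 - (3/2)q_F)q_F - 12q_F.
The leader's first-order condition 147/2 - 3q_F = 0 yields q_F = 49/2.
Then q_J = (147 - 3·(49/2))/6 = 49/4.

12.25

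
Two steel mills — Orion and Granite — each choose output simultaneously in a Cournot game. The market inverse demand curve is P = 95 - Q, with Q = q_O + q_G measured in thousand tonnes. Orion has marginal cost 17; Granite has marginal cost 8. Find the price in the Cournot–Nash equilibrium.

40

Orion's profit: π_O = (95 - Q)q_O - (17q_O). Setting ∂π_O/∂q_O = 0: 78 - 2q_O - (q_G) = 0.
Granite's profit: π_G = (95 - Q)q_G - (8q_G). Setting ∂π_G/∂q_G = 0: 87 - 2q_G - (q_O) = 0.
Best responses: q_O = (78 - q_G)/2, q_G = (87 - q_O)/2.
Substituting one into the other gives q_O = 23 and q_G = 32.
Total output Q = 55, so price P = 95 - 55 = 40.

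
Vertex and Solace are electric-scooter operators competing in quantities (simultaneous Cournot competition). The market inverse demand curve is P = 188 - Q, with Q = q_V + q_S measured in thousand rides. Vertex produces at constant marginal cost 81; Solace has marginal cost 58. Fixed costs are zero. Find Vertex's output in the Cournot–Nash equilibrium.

28

Vertex's profit: π_V = (188 - Q)q_V - (81q_V). Setting ∂π_V/∂q_V = 0: 107 - 2q_V - (q_S) = 0.
Solace's first-order condition: 130 - 2q_S - (q_V) = 0.
So q_V = (107 - q_S)/2 and q_S = (130 - q_V)/2.
Substituting one into the other gives q_V = 28 and q_S = 51.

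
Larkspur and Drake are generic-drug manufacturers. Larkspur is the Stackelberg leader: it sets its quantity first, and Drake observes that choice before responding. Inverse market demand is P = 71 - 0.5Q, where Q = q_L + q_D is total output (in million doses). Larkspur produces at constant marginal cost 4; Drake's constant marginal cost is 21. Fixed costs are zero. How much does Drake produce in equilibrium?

The follower Drake best-responds to any q_L: π_D = (71 - 0.5Q)q_D - 21q_D.
Setting the follower's marginal profit to zero, 50 - (1/2)q_L - q_D = 0, i.e. q_D = (50 - (1/2)q_L).
The leader anticipates this reaction. Substituting into P = 71 - 0.5Q gives P = 46 - (1/4)q_L, so π_L = (46 - (1/4)q_L)q_L - 4q_L.
Maximising: ∂π_L/∂q_L = 42 - (1/2)q_L = 0, giving q_L = 84.
Then q_D = (50 - (1/2)·84) = 8.

8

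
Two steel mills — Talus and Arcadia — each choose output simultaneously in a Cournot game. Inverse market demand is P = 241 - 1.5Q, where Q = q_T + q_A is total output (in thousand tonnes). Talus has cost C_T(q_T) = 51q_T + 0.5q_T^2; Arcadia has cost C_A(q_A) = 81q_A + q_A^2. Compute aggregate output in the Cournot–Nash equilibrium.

Talus's profit: π_T = (241 - 1.5Q)q_T - (51q_T + (1/2)q_T²). Setting ∂π_T/∂q_T = 0: 190 - 4q_T - (3/2)(q_A) = 0.
Arcadia's profit: π_A = (241 - 1.5Q)q_A - (81q_A + q_A²). Setting ∂π_A/∂q_A = 0: 160 - 5q_A - (3/2)(q_T) = 0.
Best responses: q_T = (190 - (3/2)q_A)/4, q_A = (160 - (3/2)q_T)/5.
Solving the pair: q_T = 40, q_A = 20.
Total output Q = 40 + 20 = 60.

60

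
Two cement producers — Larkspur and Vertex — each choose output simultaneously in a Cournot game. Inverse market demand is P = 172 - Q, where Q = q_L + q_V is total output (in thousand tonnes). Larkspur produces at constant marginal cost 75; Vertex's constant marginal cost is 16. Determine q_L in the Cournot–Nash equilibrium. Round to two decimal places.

Larkspur's profit: π_L = (172 - Q)q_L - (75q_L). Setting ∂π_L/∂q_L = 0: 97 - 2q_L - (q_V) = 0.
Vertex's first-order condition: 156 - 2q_V - (q_L) = 0.
So q_L = (97 - q_V)/2 and q_V = (156 - q_L)/2.
Substituting one into the other gives q_L = 38/3 and q_V = 215/3.

12.67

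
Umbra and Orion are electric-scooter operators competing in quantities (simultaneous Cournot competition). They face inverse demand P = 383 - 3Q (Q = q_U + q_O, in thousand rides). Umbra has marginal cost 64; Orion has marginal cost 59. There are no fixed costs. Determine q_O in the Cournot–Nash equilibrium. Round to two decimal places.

Umbra's profit: π_U = (383 - 3Q)q_U - (64q_U). Setting ∂π_U/∂q_U = 0: 319 - 6q_U - 3(q_O) = 0.
Orion's first-order condition: 324 - 6q_O - 3(q_U) = 0.
So q_U = (319 - 3q_O)/6 and q_O = (324 - 3q_U)/6.
Solving the pair: q_U = 314/9, q_O = 329/9.

36.56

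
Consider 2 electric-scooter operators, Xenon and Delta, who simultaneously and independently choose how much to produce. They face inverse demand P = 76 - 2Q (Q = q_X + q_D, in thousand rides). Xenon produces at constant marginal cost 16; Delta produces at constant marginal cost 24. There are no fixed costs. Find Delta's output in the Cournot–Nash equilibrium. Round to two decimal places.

Xenon's profit: π_X = (76 - 2Q)q_X - (16q_X). Setting ∂π_X/∂q_X = 0: 60 - 4q_X - 2(q_D) = 0.
Delta's first-order condition: 52 - 4q_D - 2(q_X) = 0.
Rearranging gives the reaction functions q_X = (60 - 2q_D)/4 and q_D = (52 - 2q_X)/4.
Substituting one into the other gives q_X = 34/3 and q_D = 22/3.

7.33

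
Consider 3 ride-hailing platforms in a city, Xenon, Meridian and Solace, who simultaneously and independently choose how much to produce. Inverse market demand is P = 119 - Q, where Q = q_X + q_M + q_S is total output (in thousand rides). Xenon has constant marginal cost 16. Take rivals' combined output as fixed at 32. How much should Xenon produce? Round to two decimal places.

With rivals' combined output fixed at 32, Xenon's profit is π_X = (119 - 32 - q_X)q_X - (16q_X) = (87 - q_X)q_X - (16q_X).
∂π_X/∂q_X = 71 - 2q_X = 0, so q_X = 71/2.

35.50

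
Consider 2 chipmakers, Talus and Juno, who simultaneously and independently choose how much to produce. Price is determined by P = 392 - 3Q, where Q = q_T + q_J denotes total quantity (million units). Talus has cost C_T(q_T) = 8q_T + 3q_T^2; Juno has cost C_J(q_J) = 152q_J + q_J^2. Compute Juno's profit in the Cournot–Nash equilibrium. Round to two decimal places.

Talus's profit: π_T = (392 - 3Q)q_T - (8q_T + 3q_T²). Setting ∂π_T/∂q_T = 0: 384 - 12q_T - 3(q_J) = 0.
Juno's first-order condition: 240 - 8q_J - 3(q_T) = 0.
Rearranging gives the reaction functions q_T = (384 - 3q_J)/12 and q_J = (240 - 3q_T)/8.
Substituting one into the other gives q_T = 784/29 and q_J = 576/29.
Price P = 392 - 3·(1360/29) = 251.3103.
Juno's profit: 251.3103·(576/29) - 152·(576/29) - (576/29)² = 1578.0071.

1578.01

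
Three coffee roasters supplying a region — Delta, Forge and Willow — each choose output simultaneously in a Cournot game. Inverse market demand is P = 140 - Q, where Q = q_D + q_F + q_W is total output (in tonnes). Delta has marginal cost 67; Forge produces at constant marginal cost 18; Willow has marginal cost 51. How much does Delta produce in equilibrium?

2

Delta's profit: π_D = (140 - Q)q_D - (67q_D). Setting ∂π_D/∂q_D = 0: 73 - 2q_D - (q_F + q_W) = 0.
Forge's first-order condition: 122 - 2q_F - (q_D + q_W) = 0.
Willow's first-order condition: 89 - 2q_W - (q_D + q_F) = 0.
Adding the 3 first-order conditions: 284 − 4Q = 0, so Q = 71.
Back-substituting: q_D = (73 − 71) = 2, q_F = (122 − 71) = 51, q_W = (89 − 71) = 18.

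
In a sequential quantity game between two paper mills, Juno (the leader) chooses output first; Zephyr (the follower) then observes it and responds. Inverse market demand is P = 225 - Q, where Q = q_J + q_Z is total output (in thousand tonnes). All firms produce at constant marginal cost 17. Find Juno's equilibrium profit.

5408

Solve by backward induction. Given q_J, the follower Zephyr maximises π_Z = (225 - q_J - q_Z)q_Z - 17q_Z.
Follower FOC: 208 - q_J - 2q_Z = 0, so q_Z(q_J) = (208 - q_J)/2.
Juno substitutes q_Z(q_J) into its own profit: π_J = q_J(225 - q_J - (208 - q_J)/2) - 17q_J = (121 - (1/2)q_J)q_J - 17q_J.
Maximising: ∂π_J/∂q_J = 104 - q_J = 0, giving q_J = 104.
Then q_Z = (208 - 104)/2 = 52.
Price P = 225 - 156 = 69.
Juno's profit: (69 - 17)·104 = 5408.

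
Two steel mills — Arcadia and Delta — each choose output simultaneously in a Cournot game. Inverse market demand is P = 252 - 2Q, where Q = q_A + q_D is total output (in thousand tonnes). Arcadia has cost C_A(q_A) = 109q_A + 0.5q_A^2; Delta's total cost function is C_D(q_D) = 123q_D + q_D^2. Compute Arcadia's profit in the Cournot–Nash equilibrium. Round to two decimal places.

1331.36

Arcadia's profit: π_A = (252 - 2Q)q_A - (109q_A + (1/2)q_A²). Setting ∂π_A/∂q_A = 0: 143 - 5q_A - 2(q_D) = 0.
Delta's profit: π_D = (252 - 2Q)q_D - (123q_D + q_D²). Setting ∂π_D/∂q_D = 0: 129 - 6q_D - 2(q_A) = 0.
So q_A = (143 - 2q_D)/5 and q_D = (129 - 2q_A)/6.
Solving the pair: q_A = 300/13, q_D = 359/26.
Price P = 252 - 2·(959/26) = 178.2308.
Arcadia's profit: 178.2308·(300/13) - 109·(300/13) - (1/2)(300/13)² = 1331.3609.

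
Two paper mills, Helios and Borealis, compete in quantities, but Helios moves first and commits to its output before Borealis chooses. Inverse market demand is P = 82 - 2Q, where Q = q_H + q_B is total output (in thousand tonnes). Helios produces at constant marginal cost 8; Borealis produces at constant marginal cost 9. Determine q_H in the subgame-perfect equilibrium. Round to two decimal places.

Solve by backward induction. Given q_H, the follower Borealis maximises π_B = (82 - 2q_H - 2q_B)q_B - 9q_B.
Follower FOC: 73 - 2q_H - 4q_B = 0, so q_B(q_H) = (73 - 2q_H)/4.
The leader anticipates this reaction. Substituting into P = 82 - 2Q gives P = 91/2 - q_H, so π_H = (91/2 - q_H)q_H - 8q_H.
Leader FOC: 75/2 - 2q_H = 0, so q_H = 75/4.
Then q_B = (73 - 2·(75/4))/4 = 71/8.

18.75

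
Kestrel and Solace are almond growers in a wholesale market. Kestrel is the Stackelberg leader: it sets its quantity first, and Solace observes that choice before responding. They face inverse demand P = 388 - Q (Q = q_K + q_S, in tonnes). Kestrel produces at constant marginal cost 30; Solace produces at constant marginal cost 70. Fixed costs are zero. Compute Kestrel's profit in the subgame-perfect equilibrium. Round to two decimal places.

19800.50

Solve by backward induction. Given q_K, the follower Solace maximises π_S = (388 - q_K - q_S)q_S - 70q_S.
Setting the follower's marginal profit to zero, 318 - q_K - 2q_S = 0, i.e. q_S = (318 - q_K)/2.
Kestrel substitutes q_S(q_K) into its own profit: π_K = q_K(388 - q_K - (318 - q_K)/2) - 30q_K = (229 - (1/2)q_K)q_K - 30q_K.
Maximising: ∂π_K/∂q_K = 199 - q_K = 0, giving q_K = 199.
Then q_S = (318 - 199)/2 = 119/2.
Price P = 388 - 517/2 = 259/2.
Kestrel's profit: (259/2 - 30)·199 = 19800.5000.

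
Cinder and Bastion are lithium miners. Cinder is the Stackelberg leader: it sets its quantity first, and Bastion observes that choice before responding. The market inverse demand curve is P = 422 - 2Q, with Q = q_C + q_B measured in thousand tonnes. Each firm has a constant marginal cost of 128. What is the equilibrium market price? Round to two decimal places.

201.50

Solve by backward induction. Given q_C, the follower Bastion maximises π_B = (422 - 2q_C - 2q_B)q_B - 128q_B.
Follower FOC: 294 - 2q_C - 4q_B = 0, so q_B(q_C) = (294 - 2q_C)/4.
The leader anticipates this reaction. Substituting into P = 422 - 2Q gives P = 275 - q_C, so π_C = (275 - q_C)q_C - 128q_C.
The leader's first-order condition 147 - 2q_C = 0 yields q_C = 147/2.
Then q_B = (294 - 2·(147/2))/4 = 147/4.
Total output Q = 441/4, so price P = 422 - 2·(441/4) = 403/2.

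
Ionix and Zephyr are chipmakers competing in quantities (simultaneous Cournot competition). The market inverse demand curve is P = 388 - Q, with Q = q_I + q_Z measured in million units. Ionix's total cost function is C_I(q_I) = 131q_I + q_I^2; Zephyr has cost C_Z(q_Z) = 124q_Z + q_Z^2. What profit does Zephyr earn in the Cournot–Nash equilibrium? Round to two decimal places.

Ionix's profit: π_I = (388 - Q)q_I - (131q_I + q_I²). Setting ∂π_I/∂q_I = 0: 257 - 4q_I - (q_Z) = 0.
Zephyr's first-order condition: 264 - 4q_Z - (q_I) = 0.
Best responses: q_I = (257 - q_Z)/4, q_Z = (264 - q_I)/4.
Solving the pair: q_I = 764/15, q_Z = 799/15.
Price P = 388 - 521/5 = 1419/5.
Zephyr's profit: (1419/5)·(799/15) - 124·(799/15) - (799/15)² = 5674.6756.

5674.68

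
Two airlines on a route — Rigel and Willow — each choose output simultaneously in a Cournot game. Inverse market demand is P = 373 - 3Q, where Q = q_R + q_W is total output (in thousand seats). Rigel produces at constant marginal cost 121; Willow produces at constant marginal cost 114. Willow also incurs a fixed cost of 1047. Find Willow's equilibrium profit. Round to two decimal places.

1573.59

Rigel's profit: π_R = (373 - 3Q)q_R - (121q_R). Setting ∂π_R/∂q_R = 0: 252 - 6q_R - 3(q_W) = 0.
Willow's first-order condition: 259 - 6q_W - 3(q_R) = 0.
Best responses: q_R = (252 - 3q_W)/6, q_W = (259 - 3q_R)/6.
Solving the pair: q_R = 245/9, q_W = 266/9.
Price P = 373 - 3·(511/9) = 608/3.
Willow's profit: (608/3 - 114)·(266/9) - 1047 = 1573.5926.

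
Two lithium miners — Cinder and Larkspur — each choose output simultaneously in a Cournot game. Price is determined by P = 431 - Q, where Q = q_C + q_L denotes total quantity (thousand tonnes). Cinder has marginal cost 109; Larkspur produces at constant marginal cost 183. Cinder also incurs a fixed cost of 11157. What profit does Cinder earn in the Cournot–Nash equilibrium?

Cinder's profit: π_C = (431 - Q)q_C - (109q_C). Setting ∂π_C/∂q_C = 0: 322 - 2q_C - (q_L) = 0.
Larkspur's first-order condition: 248 - 2q_L - (q_C) = 0.
Best responses: q_C = (322 - q_L)/2, q_L = (248 - q_C)/2.
Solving the pair: q_C = 132, q_L = 58.
Price P = 431 - 190 = 241.
Cinder's profit: (241 - 109)·132 - 11157 = 6267.

6267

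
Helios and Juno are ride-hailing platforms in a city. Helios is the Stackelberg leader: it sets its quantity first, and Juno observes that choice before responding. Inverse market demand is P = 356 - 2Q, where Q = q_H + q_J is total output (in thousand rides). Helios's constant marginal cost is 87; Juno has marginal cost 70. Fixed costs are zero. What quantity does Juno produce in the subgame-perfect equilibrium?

The follower Juno best-responds to any q_H: π_J = (356 - 2Q)q_J - 70q_J.
∂π_J/∂q_J = 286 - 2q_H - 4q_J = 0 gives the reaction function q_J = (286 - 2q_H)/4.
Helios substitutes q_J(q_H) into its own profit: π_H = q_H(356 - 2q_H - (286 - 2q_H)/2) - 87q_H = (213 - q_H)q_H - 87q_H.
The leader's first-order condition 126 - 2q_H = 0 yields q_H = 63.
Then q_J = (286 - 2·63)/4 = 40.

40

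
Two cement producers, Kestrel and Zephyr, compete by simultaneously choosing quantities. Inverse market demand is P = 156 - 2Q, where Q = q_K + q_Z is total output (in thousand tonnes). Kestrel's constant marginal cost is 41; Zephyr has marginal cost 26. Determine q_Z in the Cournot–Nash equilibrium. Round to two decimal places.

Kestrel's profit: π_K = (156 - 2Q)q_K - (41q_K). Setting ∂π_K/∂q_K = 0: 115 - 4q_K - 2(q_Z) = 0.
Zephyr's first-order condition: 130 - 4q_Z - 2(q_K) = 0.
Best responses: q_K = (115 - 2q_Z)/4, q_Z = (130 - 2q_K)/4.
Substituting one into the other gives q_K = 50/3 and q_Z = 145/6.

24.17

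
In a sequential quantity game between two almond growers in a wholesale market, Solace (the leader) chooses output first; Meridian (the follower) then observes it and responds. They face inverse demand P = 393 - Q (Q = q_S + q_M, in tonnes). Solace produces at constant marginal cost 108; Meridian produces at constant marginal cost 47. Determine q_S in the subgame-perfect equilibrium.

112

The follower Meridian best-responds to any q_S: π_M = (393 - Q)q_M - 47q_M.
Follower FOC: 346 - q_S - 2q_M = 0, so q_M(q_S) = (346 - q_S)/2.
The leader anticipates this reaction. Substituting into P = 393 - Q gives P = 220 - (1/2)q_S, so π_S = (220 - (1/2)q_S)q_S - 108q_S.
Maximising: ∂π_S/∂q_S = 112 - q_S = 0, giving q_S = 112.
Then q_M = (346 - 112)/2 = 117.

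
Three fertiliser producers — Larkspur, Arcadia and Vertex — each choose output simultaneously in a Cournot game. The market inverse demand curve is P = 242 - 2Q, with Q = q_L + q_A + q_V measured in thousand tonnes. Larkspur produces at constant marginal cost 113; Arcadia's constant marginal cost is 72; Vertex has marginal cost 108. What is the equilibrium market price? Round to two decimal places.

133.75

Larkspur's profit: π_L = (242 - 2Q)q_L - (113q_L). Setting ∂π_L/∂q_L = 0: 129 - 4q_L - 2(q_A + q_V) = 0.
Arcadia's first-order condition: 170 - 4q_A - 2(q_L + q_V) = 0.
Vertex's profit: π_V = (242 - 2Q)q_V - (108q_V). Setting ∂π_V/∂q_V = 0: 134 - 4q_V - 2(q_L + q_A) = 0.
Adding the 3 first-order conditions: 433 − 8Q = 0, so Q = 433/8.
Back-substituting: q_L = (129 − 433/4)/2 = 83/8, q_A = (170 − 433/4)/2 = 247/8, q_V = (134 − 433/4)/2 = 103/8.
Total output Q = 433/8, so price P = 242 - 2·(433/8) = 535/4.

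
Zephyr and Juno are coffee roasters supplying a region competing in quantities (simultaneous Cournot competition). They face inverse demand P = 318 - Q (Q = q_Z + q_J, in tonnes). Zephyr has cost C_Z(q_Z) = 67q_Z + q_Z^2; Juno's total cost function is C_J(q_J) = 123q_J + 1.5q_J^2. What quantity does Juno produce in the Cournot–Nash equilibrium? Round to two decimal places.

27.84

Zephyr's profit: π_Z = (318 - Q)q_Z - (67q_Z + q_Z²). Setting ∂π_Z/∂q_Z = 0: 251 - 4q_Z - (q_J) = 0.
Juno's first-order condition: 195 - 5q_J - (q_Z) = 0.
So q_Z = (251 - q_J)/4 and q_J = (195 - q_Z)/5.
Substituting one into the other gives q_Z = 1060/19 and q_J = 529/19.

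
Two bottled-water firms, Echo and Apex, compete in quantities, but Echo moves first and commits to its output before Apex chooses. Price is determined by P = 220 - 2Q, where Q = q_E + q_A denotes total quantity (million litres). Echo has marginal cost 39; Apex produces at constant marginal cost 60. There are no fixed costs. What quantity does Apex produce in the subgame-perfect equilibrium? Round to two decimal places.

14.75

Solve by backward induction. Given q_E, the follower Apex maximises π_A = (220 - 2q_E - 2q_A)q_A - 60q_A.
Follower FOC: 160 - 2q_E - 4q_A = 0, so q_A(q_E) = (160 - 2q_E)/4.
Echo substitutes q_A(q_E) into its own profit: π_E = q_E(220 - 2q_E - (160 - 2q_E)/2) - 39q_E = (140 - q_E)q_E - 39q_E.
Leader FOC: 101 - 2q_E = 0, so q_E = 101/2.
Then q_A = (160 - 2·(101/2))/4 = 59/4.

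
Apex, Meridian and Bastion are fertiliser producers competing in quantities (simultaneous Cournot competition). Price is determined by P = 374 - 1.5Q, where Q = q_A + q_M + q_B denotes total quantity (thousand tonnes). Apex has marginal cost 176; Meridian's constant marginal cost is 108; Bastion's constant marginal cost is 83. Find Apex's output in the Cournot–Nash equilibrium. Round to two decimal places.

6.17

Apex's profit: π_A = (374 - 1.5Q)q_A - (176q_A). Setting ∂π_A/∂q_A = 0: 198 - 3q_A - (3/2)(q_M + q_B) = 0.
Meridian's profit: π_M = (374 - 1.5Q)q_M - (108q_M). Setting ∂π_M/∂q_M = 0: 266 - 3q_M - (3/2)(q_A + q_B) = 0.
Bastion's first-order condition: 291 - 3q_B - (3/2)(q_A + q_M) = 0.
Adding the 3 conditions: 755 − 3Q − 3Q = 0, i.e. Q = 755/6.
Back-substituting: q_A = (198 − 755/4)/(3/2) = 37/6, q_M = (266 − 755/4)/(3/2) = 103/2, q_B = (291 − 755/4)/(3/2) = 409/6.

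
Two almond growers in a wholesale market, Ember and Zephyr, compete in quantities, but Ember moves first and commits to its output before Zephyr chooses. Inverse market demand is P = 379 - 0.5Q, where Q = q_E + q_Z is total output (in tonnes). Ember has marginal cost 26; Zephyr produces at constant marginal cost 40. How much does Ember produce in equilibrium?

Solve by backward induction. Given q_E, the follower Zephyr maximises π_Z = (379 - (1/2)q_E - (1/2)q_Z)q_Z - 40q_Z.
Setting the follower's marginal profit to zero, 339 - (1/2)q_E - q_Z = 0, i.e. q_Z = (339 - (1/2)q_E).
Ember substitutes q_Z(q_E) into its own profit: π_E = q_E(379 - (1/2)q_E - (339 - (1/2)q_E)/2) - 26q_E = (419/2 - (1/4)q_E)q_E - 26q_E.
Leader FOC: 367/2 - (1/2)q_E = 0, so q_E = 367.
Then q_Z = (339 - (1/2)·367) = 311/2.

367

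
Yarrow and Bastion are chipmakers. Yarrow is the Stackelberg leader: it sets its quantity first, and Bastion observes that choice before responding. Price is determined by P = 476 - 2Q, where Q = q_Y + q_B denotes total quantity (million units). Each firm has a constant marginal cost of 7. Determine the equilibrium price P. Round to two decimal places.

124.25

The follower Bastion best-responds to any q_Y: π_B = (476 - 2Q)q_B - 7q_B.
Follower FOC: 469 - 2q_Y - 4q_B = 0, so q_B(q_Y) = (469 - 2q_Y)/4.
Yarrow substitutes q_B(q_Y) into its own profit: π_Y = q_Y(476 - 2q_Y - (469 - 2q_Y)/2) - 7q_Y = (483/2 - q_Y)q_Y - 7q_Y.
Maximising: ∂π_Y/∂q_Y = 469/2 - 2q_Y = 0, giving q_Y = 469/4.
Then q_B = (469 - 2·(469/4))/4 = 469/8.
Total output Q = 1407/8, so price P = 476 - 2·(1407/8) = 497/4.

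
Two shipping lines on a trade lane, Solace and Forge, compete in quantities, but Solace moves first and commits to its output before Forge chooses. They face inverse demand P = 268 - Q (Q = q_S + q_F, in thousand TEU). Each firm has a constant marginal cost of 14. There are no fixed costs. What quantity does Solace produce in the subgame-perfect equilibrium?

127

The follower Forge best-responds to any q_S: π_F = (268 - Q)q_F - 14q_F.
Setting the follower's marginal profit to zero, 254 - q_S - 2q_F = 0, i.e. q_F = (254 - q_S)/2.
The leader anticipates this reaction. Substituting into P = 268 - Q gives P = 141 - (1/2)q_S, so π_S = (141 - (1/2)q_S)q_S - 14q_S.
Maximising: ∂π_S/∂q_S = 127 - q_S = 0, giving q_S = 127.
Then q_F = (254 - 127)/2 = 127/2.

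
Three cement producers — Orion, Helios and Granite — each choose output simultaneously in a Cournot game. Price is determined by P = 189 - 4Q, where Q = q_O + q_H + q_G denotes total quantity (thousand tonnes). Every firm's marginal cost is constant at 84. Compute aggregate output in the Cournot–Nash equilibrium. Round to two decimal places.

A representative firm's profit is π_i = q_i(189 - 4Q) - 84q_i.
First-order condition (treating rivals' output as given): 105 - 8q_i - 4·Σ_{j≠i} q_j = 0.
By symmetry each firm produces the same amount; substituting Σ_{j≠i} q_j = 2q_i yields q_i = 105/16.
Total output Q = 105/16 + 105/16 + 105/16 = 315/16.

19.69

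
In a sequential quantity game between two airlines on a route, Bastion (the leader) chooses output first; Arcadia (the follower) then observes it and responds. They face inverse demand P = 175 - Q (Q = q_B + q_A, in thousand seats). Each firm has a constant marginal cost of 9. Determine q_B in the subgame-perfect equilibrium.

83

The follower Arcadia best-responds to any q_B: π_A = (175 - Q)q_A - 9q_A.
∂π_A/∂q_A = 166 - q_B - 2q_A = 0 gives the reaction function q_A = (166 - q_B)/2.
The leader anticipates this reaction. Substituting into P = 175 - Q gives P = 92 - (1/2)q_B, so π_B = (92 - (1/2)q_B)q_B - 9q_B.
The leader's first-order condition 83 - q_B = 0 yields q_B = 83.
Then q_A = (166 - 83)/2 = 83/2.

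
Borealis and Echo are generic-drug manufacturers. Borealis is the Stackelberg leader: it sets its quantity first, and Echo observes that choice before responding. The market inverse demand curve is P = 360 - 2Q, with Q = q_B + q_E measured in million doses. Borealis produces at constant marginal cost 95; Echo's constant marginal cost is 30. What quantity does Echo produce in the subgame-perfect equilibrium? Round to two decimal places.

The follower Echo best-responds to any q_B: π_E = (360 - 2Q)q_E - 30q_E.
Setting the follower's marginal profit to zero, 330 - 2q_B - 4q_E = 0, i.e. q_E = (330 - 2q_B)/4.
The leader anticipates this reaction. Substituting into P = 360 - 2Q gives P = 195 - q_B, so π_B = (195 - q_B)q_B - 95q_B.
Leader FOC: 100 - 2q_B = 0, so q_B = 50.
Then q_E = (330 - 2·50)/4 = 115/2.

57.50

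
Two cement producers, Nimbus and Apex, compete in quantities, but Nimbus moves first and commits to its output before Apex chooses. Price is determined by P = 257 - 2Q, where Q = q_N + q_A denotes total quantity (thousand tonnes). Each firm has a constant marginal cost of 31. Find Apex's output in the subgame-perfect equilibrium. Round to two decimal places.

28.25

The follower Apex best-responds to any q_N: π_A = (257 - 2Q)q_A - 31q_A.
Follower FOC: 226 - 2q_N - 4q_A = 0, so q_A(q_N) = (226 - 2q_N)/4.
The leader anticipates this reaction. Substituting into P = 257 - 2Q gives P = 144 - q_N, so π_N = (144 - q_N)q_N - 31q_N.
Leader FOC: 113 - 2q_N = 0, so q_N = 113/2.
Then q_A = (226 - 2·(113/2))/4 = 113/4.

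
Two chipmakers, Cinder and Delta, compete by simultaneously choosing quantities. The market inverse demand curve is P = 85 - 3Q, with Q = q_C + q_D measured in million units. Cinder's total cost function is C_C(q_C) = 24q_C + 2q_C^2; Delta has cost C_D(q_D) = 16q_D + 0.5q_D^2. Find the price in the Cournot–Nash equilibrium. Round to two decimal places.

49.25

Cinder's profit: π_C = (85 - 3Q)q_C - (24q_C + 2q_C²). Setting ∂π_C/∂q_C = 0: 61 - 10q_C - 3(q_D) = 0.
Delta's first-order condition: 69 - 7q_D - 3(q_C) = 0.
Best responses: q_C = (61 - 3q_D)/10, q_D = (69 - 3q_C)/7.
Solving the pair: q_C = 220/61, q_D = 507/61.
Total output Q = 727/61, so price P = 85 - 3·(727/61) = 49.2459.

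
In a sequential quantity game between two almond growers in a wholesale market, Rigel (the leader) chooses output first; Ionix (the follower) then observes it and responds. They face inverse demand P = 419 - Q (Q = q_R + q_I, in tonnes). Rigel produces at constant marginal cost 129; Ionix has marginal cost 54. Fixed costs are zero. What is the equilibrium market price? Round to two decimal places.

182.75

The follower Ionix best-responds to any q_R: π_I = (419 - Q)q_I - 54q_I.
∂π_I/∂q_I = 365 - q_R - 2q_I = 0 gives the reaction function q_I = (365 - q_R)/2.
Rigel substitutes q_I(q_R) into its own profit: π_R = q_R(419 - q_R - (365 - q_R)/2) - 129q_R = (473/2 - (1/2)q_R)q_R - 129q_R.
Maximising: ∂π_R/∂q_R = 215/2 - q_R = 0, giving q_R = 215/2.
Then q_I = (365 - 215/2)/2 = 515/4.
Total output Q = 945/4, so price P = 419 - 945/4 = 731/4.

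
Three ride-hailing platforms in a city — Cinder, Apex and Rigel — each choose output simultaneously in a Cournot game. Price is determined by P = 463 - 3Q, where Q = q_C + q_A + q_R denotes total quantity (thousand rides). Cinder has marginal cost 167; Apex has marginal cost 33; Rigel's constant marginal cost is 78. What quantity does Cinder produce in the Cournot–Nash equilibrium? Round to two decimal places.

6.08

Cinder's profit: π_C = (463 - 3Q)q_C - (167q_C). Setting ∂π_C/∂q_C = 0: 296 - 6q_C - 3(q_A + q_R) = 0.
Apex's profit: π_A = (463 - 3Q)q_A - (33q_A). Setting ∂π_A/∂q_A = 0: 430 - 6q_A - 3(q_C + q_R) = 0.
Rigel's profit: π_R = (463 - 3Q)q_R - (78q_R). Setting ∂π_R/∂q_R = 0: 385 - 6q_R - 3(q_C + q_A) = 0.
Summing all 3 equations gives 1111 − 12Q = 0, hence Q = 1111/12.
Back-substituting: q_C = (296 − 1111/4)/3 = 73/12, q_A = (430 − 1111/4)/3 = 203/4, q_R = (385 − 1111/4)/3 = 143/4.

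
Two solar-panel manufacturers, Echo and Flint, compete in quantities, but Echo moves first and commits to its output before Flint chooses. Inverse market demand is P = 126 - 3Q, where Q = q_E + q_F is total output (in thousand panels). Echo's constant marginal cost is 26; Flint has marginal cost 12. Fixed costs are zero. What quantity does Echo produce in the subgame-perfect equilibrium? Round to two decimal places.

The follower Flint best-responds to any q_E: π_F = (126 - 3Q)q_F - 12q_F.
∂π_F/∂q_F = 114 - 3q_E - 6q_F = 0 gives the reaction function q_F = (114 - 3q_E)/6.
Echo substitutes q_F(q_E) into its own profit: π_E = q_E(126 - 3q_E - (114 - 3q_E)/2) - 26q_E = (69 - (3/2)q_E)q_E - 26q_E.
Leader FOC: 43 - 3q_E = 0, so q_E = 43/3.
Then q_F = (114 - 3·(43/3))/6 = 71/6.

14.33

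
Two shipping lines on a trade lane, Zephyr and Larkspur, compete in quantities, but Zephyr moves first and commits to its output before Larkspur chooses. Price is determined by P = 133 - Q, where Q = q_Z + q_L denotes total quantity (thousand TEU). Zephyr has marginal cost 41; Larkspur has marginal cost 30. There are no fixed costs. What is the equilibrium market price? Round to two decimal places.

61.25

Solve by backward induction. Given q_Z, the follower Larkspur maximises π_L = (133 - q_Z - q_L)q_L - 30q_L.
∂π_L/∂q_L = 103 - q_Z - 2q_L = 0 gives the reaction function q_L = (103 - q_Z)/2.
The leader anticipates this reaction. Substituting into P = 133 - Q gives P = 163/2 - (1/2)q_Z, so π_Z = (163/2 - (1/2)q_Z)q_Z - 41q_Z.
Leader FOC: 81/2 - q_Z = 0, so q_Z = 81/2.
Then q_L = (103 - 81/2)/2 = 125/4.
Total output Q = 287/4, so price P = 133 - 287/4 = 245/4.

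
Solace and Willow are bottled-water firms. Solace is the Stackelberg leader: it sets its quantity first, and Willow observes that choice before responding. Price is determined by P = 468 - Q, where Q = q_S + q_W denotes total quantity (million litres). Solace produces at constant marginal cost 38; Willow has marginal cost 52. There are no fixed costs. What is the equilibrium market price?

149

The follower Willow best-responds to any q_S: π_W = (468 - Q)q_W - 52q_W.
Setting the follower's marginal profit to zero, 416 - q_S - 2q_W = 0, i.e. q_W = (416 - q_S)/2.
The leader anticipates this reaction. Substituting into P = 468 - Q gives P = 260 - (1/2)q_S, so π_S = (260 - (1/2)q_S)q_S - 38q_S.
Maximising: ∂π_S/∂q_S = 222 - q_S = 0, giving q_S = 222.
Then q_W = (416 - 222)/2 = 97.
Total output Q = 319, so price P = 468 - 319 = 149.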